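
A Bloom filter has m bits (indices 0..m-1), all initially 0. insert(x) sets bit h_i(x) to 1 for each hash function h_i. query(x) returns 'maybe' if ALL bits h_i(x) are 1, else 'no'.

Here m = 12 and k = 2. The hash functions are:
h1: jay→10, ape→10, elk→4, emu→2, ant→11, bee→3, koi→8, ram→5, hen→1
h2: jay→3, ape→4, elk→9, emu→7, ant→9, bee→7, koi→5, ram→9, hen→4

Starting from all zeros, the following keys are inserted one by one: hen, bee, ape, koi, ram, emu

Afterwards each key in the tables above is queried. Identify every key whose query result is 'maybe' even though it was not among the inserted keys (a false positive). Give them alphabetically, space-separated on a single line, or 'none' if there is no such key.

Start: bits=000000000000
After insert 'hen': sets bits 1 4 -> bits=010010000000
After insert 'bee': sets bits 3 7 -> bits=010110010000
After insert 'ape': sets bits 4 10 -> bits=010110010010
After insert 'koi': sets bits 5 8 -> bits=010111011010
After insert 'ram': sets bits 5 9 -> bits=010111011110
After insert 'emu': sets bits 2 7 -> bits=011111011110
Not inserted: ant elk jay — query each against bits=011111011110:
query ant: checks bit9=1, bit11=0 (has a 0) -> no => not a false positive
query elk: checks bit4=1, bit9=1 (all 1) -> maybe => FALSE POSITIVE
query jay: checks bit3=1, bit10=1 (all 1) -> maybe => FALSE POSITIVE
False positives (alphabetical): elk jay

Answer: elk jay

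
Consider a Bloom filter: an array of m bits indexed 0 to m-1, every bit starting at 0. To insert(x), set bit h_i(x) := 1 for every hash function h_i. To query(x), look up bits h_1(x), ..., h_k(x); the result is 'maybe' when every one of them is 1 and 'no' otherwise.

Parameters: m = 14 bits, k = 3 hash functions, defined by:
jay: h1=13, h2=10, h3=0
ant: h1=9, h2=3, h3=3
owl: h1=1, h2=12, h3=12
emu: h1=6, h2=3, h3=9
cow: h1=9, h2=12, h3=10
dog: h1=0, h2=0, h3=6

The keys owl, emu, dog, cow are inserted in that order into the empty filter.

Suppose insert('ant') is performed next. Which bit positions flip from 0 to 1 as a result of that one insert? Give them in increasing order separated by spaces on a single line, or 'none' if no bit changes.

Answer: none

Derivation:
Start: bits=00000000000000
After insert 'owl': sets bits 1 12 -> bits=01000000000010
After insert 'emu': sets bits 3 6 9 -> bits=01010010010010
After insert 'dog': sets bits 0 6 -> bits=11010010010010
After insert 'cow': sets bits 9 10 12 -> bits=11010010011010
insert 'ant' would touch bits 3 9; currently bit3=1, bit9=1
Bits that are 0 among those (would change 0->1): none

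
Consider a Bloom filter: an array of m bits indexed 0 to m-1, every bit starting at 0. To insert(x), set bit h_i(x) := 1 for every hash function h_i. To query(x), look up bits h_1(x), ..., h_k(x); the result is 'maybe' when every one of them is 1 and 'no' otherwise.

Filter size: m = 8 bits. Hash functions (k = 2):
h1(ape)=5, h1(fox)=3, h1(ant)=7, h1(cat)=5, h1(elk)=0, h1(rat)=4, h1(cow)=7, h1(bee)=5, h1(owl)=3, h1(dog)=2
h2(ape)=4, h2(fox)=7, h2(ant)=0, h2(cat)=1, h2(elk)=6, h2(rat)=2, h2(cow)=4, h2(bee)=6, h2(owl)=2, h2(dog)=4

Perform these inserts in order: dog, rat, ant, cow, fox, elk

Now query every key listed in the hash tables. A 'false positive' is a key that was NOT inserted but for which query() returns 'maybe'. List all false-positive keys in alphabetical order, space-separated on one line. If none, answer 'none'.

Answer: owl

Derivation:
Start: bits=00000000
After insert 'dog': sets bits 2 4 -> bits=00101000
After insert 'rat': sets bits 2 4 -> bits=00101000
After insert 'ant': sets bits 0 7 -> bits=10101001
After insert 'cow': sets bits 4 7 -> bits=10101001
After insert 'fox': sets bits 3 7 -> bits=10111001
After insert 'elk': sets bits 0 6 -> bits=10111011
Not inserted: ape bee cat owl — query each against bits=10111011:
query ape: checks bit4=1, bit5=0 (has a 0) -> no => not a false positive
query bee: checks bit5=0, bit6=1 (has a 0) -> no => not a false positive
query cat: checks bit1=0, bit5=0 (has a 0) -> no => not a false positive
query owl: checks bit2=1, bit3=1 (all 1) -> maybe => FALSE POSITIVE
False positives (alphabetical): owl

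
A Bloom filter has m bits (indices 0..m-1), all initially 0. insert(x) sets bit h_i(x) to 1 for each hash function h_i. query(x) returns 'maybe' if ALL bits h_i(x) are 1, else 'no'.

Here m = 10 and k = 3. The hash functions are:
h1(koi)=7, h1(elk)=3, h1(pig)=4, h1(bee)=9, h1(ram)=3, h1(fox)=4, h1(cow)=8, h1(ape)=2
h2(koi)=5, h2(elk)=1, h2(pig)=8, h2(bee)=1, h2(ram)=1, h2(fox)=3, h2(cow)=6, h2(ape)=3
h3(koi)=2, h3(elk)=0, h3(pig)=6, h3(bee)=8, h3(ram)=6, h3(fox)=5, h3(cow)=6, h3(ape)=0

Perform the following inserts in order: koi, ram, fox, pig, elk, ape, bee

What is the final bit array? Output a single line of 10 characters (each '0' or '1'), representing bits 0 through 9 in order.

Answer: 1111111111

Derivation:
Start: bits=0000000000
After insert 'koi': sets bits 2 5 7 -> bits=0010010100
After insert 'ram': sets bits 1 3 6 -> bits=0111011100
After insert 'fox': sets bits 3 4 5 -> bits=0111111100
After insert 'pig': sets bits 4 6 8 -> bits=0111111110
After insert 'elk': sets bits 0 1 3 -> bits=1111111110
After insert 'ape': sets bits 0 2 3 -> bits=1111111110
After insert 'bee': sets bits 1 8 9 -> bits=1111111111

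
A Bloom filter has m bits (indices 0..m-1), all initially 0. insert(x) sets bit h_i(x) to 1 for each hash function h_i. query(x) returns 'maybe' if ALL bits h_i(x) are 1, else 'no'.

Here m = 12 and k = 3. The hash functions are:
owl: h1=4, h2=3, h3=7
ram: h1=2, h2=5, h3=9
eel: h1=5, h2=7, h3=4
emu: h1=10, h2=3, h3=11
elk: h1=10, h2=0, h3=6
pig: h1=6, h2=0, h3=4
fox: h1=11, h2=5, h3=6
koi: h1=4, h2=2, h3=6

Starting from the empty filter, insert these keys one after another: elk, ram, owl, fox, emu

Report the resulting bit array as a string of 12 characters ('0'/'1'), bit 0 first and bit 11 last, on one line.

Answer: 101111110111

Derivation:
Start: bits=000000000000
After insert 'elk': sets bits 0 6 10 -> bits=100000100010
After insert 'ram': sets bits 2 5 9 -> bits=101001100110
After insert 'owl': sets bits 3 4 7 -> bits=101111110110
After insert 'fox': sets bits 5 6 11 -> bits=101111110111
After insert 'emu': sets bits 3 10 11 -> bits=101111110111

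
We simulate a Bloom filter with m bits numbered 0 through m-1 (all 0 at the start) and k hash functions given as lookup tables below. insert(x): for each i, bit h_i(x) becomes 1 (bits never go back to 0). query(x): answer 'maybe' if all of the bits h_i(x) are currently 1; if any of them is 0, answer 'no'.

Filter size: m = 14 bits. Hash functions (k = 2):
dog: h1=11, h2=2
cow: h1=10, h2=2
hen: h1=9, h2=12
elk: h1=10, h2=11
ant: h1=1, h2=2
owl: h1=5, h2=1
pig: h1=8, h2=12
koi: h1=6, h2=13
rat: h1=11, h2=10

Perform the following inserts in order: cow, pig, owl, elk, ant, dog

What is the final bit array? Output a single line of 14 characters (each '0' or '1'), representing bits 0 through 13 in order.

Start: bits=00000000000000
After insert 'cow': sets bits 2 10 -> bits=00100000001000
After insert 'pig': sets bits 8 12 -> bits=00100000101010
After insert 'owl': sets bits 1 5 -> bits=01100100101010
After insert 'elk': sets bits 10 11 -> bits=01100100101110
After insert 'ant': sets bits 1 2 -> bits=01100100101110
After insert 'dog': sets bits 2 11 -> bits=01100100101110

Answer: 01100100101110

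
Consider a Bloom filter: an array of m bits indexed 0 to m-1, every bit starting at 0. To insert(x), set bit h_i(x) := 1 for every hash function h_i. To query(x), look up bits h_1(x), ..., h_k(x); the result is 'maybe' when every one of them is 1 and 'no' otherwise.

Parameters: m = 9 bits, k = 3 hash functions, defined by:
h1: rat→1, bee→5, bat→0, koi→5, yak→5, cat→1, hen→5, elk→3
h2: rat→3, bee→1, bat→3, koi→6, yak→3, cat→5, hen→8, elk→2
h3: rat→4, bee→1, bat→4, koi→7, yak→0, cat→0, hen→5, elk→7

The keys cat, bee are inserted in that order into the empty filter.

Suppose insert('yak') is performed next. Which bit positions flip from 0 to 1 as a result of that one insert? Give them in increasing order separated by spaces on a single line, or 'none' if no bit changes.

Start: bits=000000000
After insert 'cat': sets bits 0 1 5 -> bits=110001000
After insert 'bee': sets bits 1 5 -> bits=110001000
insert 'yak' would touch bits 0 3 5; currently bit0=1, bit3=0, bit5=1
Bits that are 0 among those (would change 0->1): 3

Answer: 3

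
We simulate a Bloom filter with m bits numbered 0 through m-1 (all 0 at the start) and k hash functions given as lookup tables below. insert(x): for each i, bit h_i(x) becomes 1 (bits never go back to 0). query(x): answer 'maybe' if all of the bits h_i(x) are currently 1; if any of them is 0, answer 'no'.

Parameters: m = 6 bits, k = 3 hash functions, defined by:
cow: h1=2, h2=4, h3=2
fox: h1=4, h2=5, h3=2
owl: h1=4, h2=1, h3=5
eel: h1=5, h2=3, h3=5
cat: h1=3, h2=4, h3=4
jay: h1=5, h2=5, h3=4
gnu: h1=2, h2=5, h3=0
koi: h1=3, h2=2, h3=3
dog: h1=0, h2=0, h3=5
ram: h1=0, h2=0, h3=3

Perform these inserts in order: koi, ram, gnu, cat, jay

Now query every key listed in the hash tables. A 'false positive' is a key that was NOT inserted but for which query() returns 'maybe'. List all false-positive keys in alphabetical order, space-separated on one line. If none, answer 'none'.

Answer: cow dog eel fox

Derivation:
Start: bits=000000
After insert 'koi': sets bits 2 3 -> bits=001100
After insert 'ram': sets bits 0 3 -> bits=101100
After insert 'gnu': sets bits 0 2 5 -> bits=101101
After insert 'cat': sets bits 3 4 -> bits=101111
After insert 'jay': sets bits 4 5 -> bits=101111
Not inserted: cow dog eel fox owl — query each against bits=101111:
query cow: checks bit2=1, bit4=1 (all 1) -> maybe => FALSE POSITIVE
query dog: checks bit0=1, bit5=1 (all 1) -> maybe => FALSE POSITIVE
query eel: checks bit3=1, bit5=1 (all 1) -> maybe => FALSE POSITIVE
query fox: checks bit2=1, bit4=1, bit5=1 (all 1) -> maybe => FALSE POSITIVE
query owl: checks bit1=0, bit4=1, bit5=1 (has a 0) -> no => not a false positive
False positives (alphabetical): cow dog eel fox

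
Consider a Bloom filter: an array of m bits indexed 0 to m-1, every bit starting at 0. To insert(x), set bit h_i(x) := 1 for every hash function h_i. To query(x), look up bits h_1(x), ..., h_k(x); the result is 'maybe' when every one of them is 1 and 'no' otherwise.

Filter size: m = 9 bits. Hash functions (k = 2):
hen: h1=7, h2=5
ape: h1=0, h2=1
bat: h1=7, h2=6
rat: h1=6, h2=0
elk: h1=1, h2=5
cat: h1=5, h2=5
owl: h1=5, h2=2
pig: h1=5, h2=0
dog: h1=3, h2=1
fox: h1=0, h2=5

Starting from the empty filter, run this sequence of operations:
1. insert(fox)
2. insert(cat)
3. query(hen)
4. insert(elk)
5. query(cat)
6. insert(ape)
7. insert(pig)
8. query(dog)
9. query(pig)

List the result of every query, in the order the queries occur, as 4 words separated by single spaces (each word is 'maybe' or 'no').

Answer: no maybe no maybe

Derivation:
Start: bits=000000000
Op 1: insert fox -> sets bits 0 5 -> bits=100001000
Op 2: insert cat -> sets bits 5 -> bits=100001000
Op 3: query hen -> checks bit5=1, bit7=0 (has a 0) -> no
Op 4: insert elk -> sets bits 1 5 -> bits=110001000
Op 5: query cat -> checks bit5=1 (all 1) -> maybe
Op 6: insert ape -> sets bits 0 1 -> bits=110001000
Op 7: insert pig -> sets bits 0 5 -> bits=110001000
Op 8: query dog -> checks bit1=1, bit3=0 (has a 0) -> no
Op 9: query pig -> checks bit0=1, bit5=1 (all 1) -> maybe
Query results in order: no maybe no maybe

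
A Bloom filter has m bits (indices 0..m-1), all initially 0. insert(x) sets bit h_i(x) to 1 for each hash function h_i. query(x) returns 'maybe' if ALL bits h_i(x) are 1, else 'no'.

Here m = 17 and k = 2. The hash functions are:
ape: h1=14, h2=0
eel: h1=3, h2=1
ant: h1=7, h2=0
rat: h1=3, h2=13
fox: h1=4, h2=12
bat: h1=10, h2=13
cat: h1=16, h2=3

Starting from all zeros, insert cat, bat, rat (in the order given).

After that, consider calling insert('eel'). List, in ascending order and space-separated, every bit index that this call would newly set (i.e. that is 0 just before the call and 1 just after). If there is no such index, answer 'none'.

Start: bits=00000000000000000
After insert 'cat': sets bits 3 16 -> bits=00010000000000001
After insert 'bat': sets bits 10 13 -> bits=00010000001001001
After insert 'rat': sets bits 3 13 -> bits=00010000001001001
insert 'eel' would touch bits 1 3; currently bit1=0, bit3=1
Bits that are 0 among those (would change 0->1): 1

Answer: 1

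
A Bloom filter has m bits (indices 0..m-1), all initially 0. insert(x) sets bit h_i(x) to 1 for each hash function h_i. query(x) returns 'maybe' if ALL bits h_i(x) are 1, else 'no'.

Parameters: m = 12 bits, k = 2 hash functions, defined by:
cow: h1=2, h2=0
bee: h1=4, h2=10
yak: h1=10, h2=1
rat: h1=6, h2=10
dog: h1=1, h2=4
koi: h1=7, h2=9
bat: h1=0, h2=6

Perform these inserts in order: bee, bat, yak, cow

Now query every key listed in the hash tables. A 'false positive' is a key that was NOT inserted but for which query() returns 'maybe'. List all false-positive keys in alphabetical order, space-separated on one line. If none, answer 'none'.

Start: bits=000000000000
After insert 'bee': sets bits 4 10 -> bits=000010000010
After insert 'bat': sets bits 0 6 -> bits=100010100010
After insert 'yak': sets bits 1 10 -> bits=110010100010
After insert 'cow': sets bits 0 2 -> bits=111010100010
Not inserted: dog koi rat — query each against bits=111010100010:
query dog: checks bit1=1, bit4=1 (all 1) -> maybe => FALSE POSITIVE
query koi: checks bit7=0, bit9=0 (has a 0) -> no => not a false positive
query rat: checks bit6=1, bit10=1 (all 1) -> maybe => FALSE POSITIVE
False positives (alphabetical): dog rat

Answer: dog rat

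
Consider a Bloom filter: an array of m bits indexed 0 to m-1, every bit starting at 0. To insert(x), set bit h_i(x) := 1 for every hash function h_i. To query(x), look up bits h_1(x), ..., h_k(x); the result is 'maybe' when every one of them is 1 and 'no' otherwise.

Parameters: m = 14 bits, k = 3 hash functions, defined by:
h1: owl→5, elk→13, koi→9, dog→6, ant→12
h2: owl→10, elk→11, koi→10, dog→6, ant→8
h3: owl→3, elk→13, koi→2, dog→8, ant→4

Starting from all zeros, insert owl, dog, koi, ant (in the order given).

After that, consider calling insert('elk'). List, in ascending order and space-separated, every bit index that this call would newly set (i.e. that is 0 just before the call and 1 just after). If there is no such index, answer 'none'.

Answer: 11 13

Derivation:
Start: bits=00000000000000
After insert 'owl': sets bits 3 5 10 -> bits=00010100001000
After insert 'dog': sets bits 6 8 -> bits=00010110101000
After insert 'koi': sets bits 2 9 10 -> bits=00110110111000
After insert 'ant': sets bits 4 8 12 -> bits=00111110111010
insert 'elk' would touch bits 11 13; currently bit11=0, bit13=0
Bits that are 0 among those (would change 0->1): 11 13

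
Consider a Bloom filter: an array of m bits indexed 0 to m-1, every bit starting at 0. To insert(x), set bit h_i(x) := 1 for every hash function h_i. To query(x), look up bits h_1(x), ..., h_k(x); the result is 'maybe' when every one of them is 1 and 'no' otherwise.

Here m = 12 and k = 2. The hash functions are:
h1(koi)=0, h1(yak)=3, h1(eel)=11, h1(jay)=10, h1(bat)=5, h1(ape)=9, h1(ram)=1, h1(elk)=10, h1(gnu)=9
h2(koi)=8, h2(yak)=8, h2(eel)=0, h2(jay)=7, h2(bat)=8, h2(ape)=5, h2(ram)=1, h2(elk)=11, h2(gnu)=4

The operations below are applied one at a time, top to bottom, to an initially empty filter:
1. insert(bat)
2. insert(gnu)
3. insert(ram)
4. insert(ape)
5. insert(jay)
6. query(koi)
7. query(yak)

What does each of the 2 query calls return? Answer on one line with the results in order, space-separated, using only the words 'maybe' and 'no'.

Answer: no no

Derivation:
Start: bits=000000000000
Op 1: insert bat -> sets bits 5 8 -> bits=000001001000
Op 2: insert gnu -> sets bits 4 9 -> bits=000011001100
Op 3: insert ram -> sets bits 1 -> bits=010011001100
Op 4: insert ape -> sets bits 5 9 -> bits=010011001100
Op 5: insert jay -> sets bits 7 10 -> bits=010011011110
Op 6: query koi -> checks bit0=0, bit8=1 (has a 0) -> no
Op 7: query yak -> checks bit3=0, bit8=1 (has a 0) -> no
Query results in order: no no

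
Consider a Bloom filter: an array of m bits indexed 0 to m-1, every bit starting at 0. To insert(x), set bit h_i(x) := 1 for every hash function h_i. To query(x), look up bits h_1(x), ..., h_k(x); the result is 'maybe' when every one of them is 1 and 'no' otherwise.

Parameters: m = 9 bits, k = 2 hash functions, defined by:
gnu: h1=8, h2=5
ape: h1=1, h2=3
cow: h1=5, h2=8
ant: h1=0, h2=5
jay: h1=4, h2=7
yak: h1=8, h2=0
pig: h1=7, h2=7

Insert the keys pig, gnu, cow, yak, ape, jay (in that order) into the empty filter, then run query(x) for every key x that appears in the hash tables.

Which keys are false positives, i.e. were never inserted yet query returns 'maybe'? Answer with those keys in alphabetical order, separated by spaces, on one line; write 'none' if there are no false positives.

Start: bits=000000000
After insert 'pig': sets bits 7 -> bits=000000010
After insert 'gnu': sets bits 5 8 -> bits=000001011
After insert 'cow': sets bits 5 8 -> bits=000001011
After insert 'yak': sets bits 0 8 -> bits=100001011
After insert 'ape': sets bits 1 3 -> bits=110101011
After insert 'jay': sets bits 4 7 -> bits=110111011
Not inserted: ant — query each against bits=110111011:
query ant: checks bit0=1, bit5=1 (all 1) -> maybe => FALSE POSITIVE
False positives (alphabetical): ant

Answer: ant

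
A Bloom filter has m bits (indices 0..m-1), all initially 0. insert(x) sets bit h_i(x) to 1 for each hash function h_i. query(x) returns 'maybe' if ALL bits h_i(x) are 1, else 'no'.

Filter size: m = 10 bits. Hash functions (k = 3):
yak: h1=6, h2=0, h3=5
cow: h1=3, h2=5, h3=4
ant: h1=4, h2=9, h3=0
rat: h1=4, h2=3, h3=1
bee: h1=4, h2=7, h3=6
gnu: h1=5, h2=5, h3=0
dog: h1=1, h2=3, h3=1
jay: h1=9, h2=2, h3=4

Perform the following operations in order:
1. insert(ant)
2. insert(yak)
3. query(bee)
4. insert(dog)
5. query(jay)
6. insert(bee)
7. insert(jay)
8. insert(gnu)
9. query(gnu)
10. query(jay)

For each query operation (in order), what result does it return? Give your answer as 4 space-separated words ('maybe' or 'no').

Start: bits=0000000000
Op 1: insert ant -> sets bits 0 4 9 -> bits=1000100001
Op 2: insert yak -> sets bits 0 5 6 -> bits=1000111001
Op 3: query bee -> checks bit4=1, bit6=1, bit7=0 (has a 0) -> no
Op 4: insert dog -> sets bits 1 3 -> bits=1101111001
Op 5: query jay -> checks bit2=0, bit4=1, bit9=1 (has a 0) -> no
Op 6: insert bee -> sets bits 4 6 7 -> bits=1101111101
Op 7: insert jay -> sets bits 2 4 9 -> bits=1111111101
Op 8: insert gnu -> sets bits 0 5 -> bits=1111111101
Op 9: query gnu -> checks bit0=1, bit5=1 (all 1) -> maybe
Op 10: query jay -> checks bit2=1, bit4=1, bit9=1 (all 1) -> maybe
Query results in order: no no maybe maybe

Answer: no no maybe maybe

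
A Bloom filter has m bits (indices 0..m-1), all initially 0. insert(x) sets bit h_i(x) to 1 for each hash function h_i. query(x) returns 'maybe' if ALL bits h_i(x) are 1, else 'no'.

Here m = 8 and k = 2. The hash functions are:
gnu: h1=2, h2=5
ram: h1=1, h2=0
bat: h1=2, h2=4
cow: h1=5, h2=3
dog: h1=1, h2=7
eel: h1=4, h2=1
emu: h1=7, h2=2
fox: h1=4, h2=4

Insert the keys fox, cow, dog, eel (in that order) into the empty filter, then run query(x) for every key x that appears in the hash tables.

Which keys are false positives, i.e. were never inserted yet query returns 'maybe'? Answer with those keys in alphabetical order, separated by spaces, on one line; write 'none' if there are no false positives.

Start: bits=00000000
After insert 'fox': sets bits 4 -> bits=00001000
After insert 'cow': sets bits 3 5 -> bits=00011100
After insert 'dog': sets bits 1 7 -> bits=01011101
After insert 'eel': sets bits 1 4 -> bits=01011101
Not inserted: bat emu gnu ram — query each against bits=01011101:
query bat: checks bit2=0, bit4=1 (has a 0) -> no => not a false positive
query emu: checks bit2=0, bit7=1 (has a 0) -> no => not a false positive
query gnu: checks bit2=0, bit5=1 (has a 0) -> no => not a false positive
query ram: checks bit0=0, bit1=1 (has a 0) -> no => not a false positive
False positives (alphabetical): none

Answer: none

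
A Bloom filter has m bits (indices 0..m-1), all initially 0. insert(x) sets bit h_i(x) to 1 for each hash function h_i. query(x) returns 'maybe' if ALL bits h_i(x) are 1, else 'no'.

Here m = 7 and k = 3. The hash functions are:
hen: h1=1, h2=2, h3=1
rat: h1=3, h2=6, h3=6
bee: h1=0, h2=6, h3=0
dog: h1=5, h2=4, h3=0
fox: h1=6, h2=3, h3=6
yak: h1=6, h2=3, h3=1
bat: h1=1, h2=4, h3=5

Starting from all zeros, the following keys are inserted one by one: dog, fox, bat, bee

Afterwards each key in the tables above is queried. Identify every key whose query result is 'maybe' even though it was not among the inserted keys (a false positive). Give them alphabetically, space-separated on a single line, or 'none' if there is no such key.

Answer: rat yak

Derivation:
Start: bits=0000000
After insert 'dog': sets bits 0 4 5 -> bits=1000110
After insert 'fox': sets bits 3 6 -> bits=1001111
After insert 'bat': sets bits 1 4 5 -> bits=1101111
After insert 'bee': sets bits 0 6 -> bits=1101111
Not inserted: hen rat yak — query each against bits=1101111:
query hen: checks bit1=1, bit2=0 (has a 0) -> no => not a false positive
query rat: checks bit3=1, bit6=1 (all 1) -> maybe => FALSE POSITIVE
query yak: checks bit1=1, bit3=1, bit6=1 (all 1) -> maybe => FALSE POSITIVE
False positives (alphabetical): rat yak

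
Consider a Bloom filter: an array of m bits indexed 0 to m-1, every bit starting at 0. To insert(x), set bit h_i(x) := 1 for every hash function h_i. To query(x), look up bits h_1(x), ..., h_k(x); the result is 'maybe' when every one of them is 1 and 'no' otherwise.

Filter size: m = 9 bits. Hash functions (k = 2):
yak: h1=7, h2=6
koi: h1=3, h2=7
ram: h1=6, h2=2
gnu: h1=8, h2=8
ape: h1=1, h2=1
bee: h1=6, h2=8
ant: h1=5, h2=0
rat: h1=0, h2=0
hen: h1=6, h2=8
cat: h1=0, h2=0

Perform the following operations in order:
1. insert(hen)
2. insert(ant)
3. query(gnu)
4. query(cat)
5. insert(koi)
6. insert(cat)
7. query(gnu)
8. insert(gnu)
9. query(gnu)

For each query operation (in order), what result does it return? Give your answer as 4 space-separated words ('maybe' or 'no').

Answer: maybe maybe maybe maybe

Derivation:
Start: bits=000000000
Op 1: insert hen -> sets bits 6 8 -> bits=000000101
Op 2: insert ant -> sets bits 0 5 -> bits=100001101
Op 3: query gnu -> checks bit8=1 (all 1) -> maybe
Op 4: query cat -> checks bit0=1 (all 1) -> maybe
Op 5: insert koi -> sets bits 3 7 -> bits=100101111
Op 6: insert cat -> sets bits 0 -> bits=100101111
Op 7: query gnu -> checks bit8=1 (all 1) -> maybe
Op 8: insert gnu -> sets bits 8 -> bits=100101111
Op 9: query gnu -> checks bit8=1 (all 1) -> maybe
Query results in order: maybe maybe maybe maybe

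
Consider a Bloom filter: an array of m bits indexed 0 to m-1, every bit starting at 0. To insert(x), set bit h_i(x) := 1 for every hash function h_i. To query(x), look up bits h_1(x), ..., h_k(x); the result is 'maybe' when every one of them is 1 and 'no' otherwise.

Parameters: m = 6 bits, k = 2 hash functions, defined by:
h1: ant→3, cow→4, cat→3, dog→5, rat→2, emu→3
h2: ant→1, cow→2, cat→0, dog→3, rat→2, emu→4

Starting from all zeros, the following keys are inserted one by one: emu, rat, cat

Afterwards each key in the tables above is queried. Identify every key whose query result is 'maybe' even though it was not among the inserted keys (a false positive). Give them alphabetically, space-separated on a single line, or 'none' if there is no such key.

Start: bits=000000
After insert 'emu': sets bits 3 4 -> bits=000110
After insert 'rat': sets bits 2 -> bits=001110
After insert 'cat': sets bits 0 3 -> bits=101110
Not inserted: ant cow dog — query each against bits=101110:
query ant: checks bit1=0, bit3=1 (has a 0) -> no => not a false positive
query cow: checks bit2=1, bit4=1 (all 1) -> maybe => FALSE POSITIVE
query dog: checks bit3=1, bit5=0 (has a 0) -> no => not a false positive
False positives (alphabetical): cow

Answer: cow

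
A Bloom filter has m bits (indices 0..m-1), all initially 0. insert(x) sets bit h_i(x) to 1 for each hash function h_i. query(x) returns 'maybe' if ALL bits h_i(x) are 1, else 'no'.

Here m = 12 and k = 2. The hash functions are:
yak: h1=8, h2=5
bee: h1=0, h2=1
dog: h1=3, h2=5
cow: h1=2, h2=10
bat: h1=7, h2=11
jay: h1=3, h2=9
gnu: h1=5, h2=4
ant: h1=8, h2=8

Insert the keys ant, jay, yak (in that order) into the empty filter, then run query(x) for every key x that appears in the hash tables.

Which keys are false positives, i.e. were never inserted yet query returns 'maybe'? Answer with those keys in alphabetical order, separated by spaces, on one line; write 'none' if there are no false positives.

Answer: dog

Derivation:
Start: bits=000000000000
After insert 'ant': sets bits 8 -> bits=000000001000
After insert 'jay': sets bits 3 9 -> bits=000100001100
After insert 'yak': sets bits 5 8 -> bits=000101001100
Not inserted: bat bee cow dog gnu — query each against bits=000101001100:
query bat: checks bit7=0, bit11=0 (has a 0) -> no => not a false positive
query bee: checks bit0=0, bit1=0 (has a 0) -> no => not a false positive
query cow: checks bit2=0, bit10=0 (has a 0) -> no => not a false positive
query dog: checks bit3=1, bit5=1 (all 1) -> maybe => FALSE POSITIVE
query gnu: checks bit4=0, bit5=1 (has a 0) -> no => not a false positive
False positives (alphabetical): dog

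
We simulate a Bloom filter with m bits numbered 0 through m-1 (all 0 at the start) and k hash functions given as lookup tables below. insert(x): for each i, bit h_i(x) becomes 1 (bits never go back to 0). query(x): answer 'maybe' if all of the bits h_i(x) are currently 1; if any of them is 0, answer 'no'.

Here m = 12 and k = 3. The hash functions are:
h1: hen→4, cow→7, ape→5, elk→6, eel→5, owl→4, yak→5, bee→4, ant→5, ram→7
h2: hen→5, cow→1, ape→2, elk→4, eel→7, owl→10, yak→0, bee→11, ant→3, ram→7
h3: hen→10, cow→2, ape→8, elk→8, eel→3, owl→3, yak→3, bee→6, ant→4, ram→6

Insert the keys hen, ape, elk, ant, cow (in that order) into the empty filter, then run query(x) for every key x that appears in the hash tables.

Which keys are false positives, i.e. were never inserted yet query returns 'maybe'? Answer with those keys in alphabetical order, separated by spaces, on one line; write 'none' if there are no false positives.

Answer: eel owl ram

Derivation:
Start: bits=000000000000
After insert 'hen': sets bits 4 5 10 -> bits=000011000010
After insert 'ape': sets bits 2 5 8 -> bits=001011001010
After insert 'elk': sets bits 4 6 8 -> bits=001011101010
After insert 'ant': sets bits 3 4 5 -> bits=001111101010
After insert 'cow': sets bits 1 2 7 -> bits=011111111010
Not inserted: bee eel owl ram yak — query each against bits=011111111010:
query bee: checks bit4=1, bit6=1, bit11=0 (has a 0) -> no => not a false positive
query eel: checks bit3=1, bit5=1, bit7=1 (all 1) -> maybe => FALSE POSITIVE
query owl: checks bit3=1, bit4=1, bit10=1 (all 1) -> maybe => FALSE POSITIVE
query ram: checks bit6=1, bit7=1 (all 1) -> maybe => FALSE POSITIVE
query yak: checks bit0=0, bit3=1, bit5=1 (has a 0) -> no => not a false positive
False positives (alphabetical): eel owl ram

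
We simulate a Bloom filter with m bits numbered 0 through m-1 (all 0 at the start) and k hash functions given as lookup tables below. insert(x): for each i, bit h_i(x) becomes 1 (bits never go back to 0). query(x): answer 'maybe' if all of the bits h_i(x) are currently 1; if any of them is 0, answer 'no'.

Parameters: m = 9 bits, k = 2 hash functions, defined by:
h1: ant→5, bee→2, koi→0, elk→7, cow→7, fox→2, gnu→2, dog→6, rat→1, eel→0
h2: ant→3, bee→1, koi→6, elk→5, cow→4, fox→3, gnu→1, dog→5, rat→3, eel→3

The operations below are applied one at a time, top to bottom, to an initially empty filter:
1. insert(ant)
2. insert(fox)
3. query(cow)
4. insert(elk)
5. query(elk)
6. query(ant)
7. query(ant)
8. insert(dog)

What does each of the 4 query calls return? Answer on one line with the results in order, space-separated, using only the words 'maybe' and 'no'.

Start: bits=000000000
Op 1: insert ant -> sets bits 3 5 -> bits=000101000
Op 2: insert fox -> sets bits 2 3 -> bits=001101000
Op 3: query cow -> checks bit4=0, bit7=0 (has a 0) -> no
Op 4: insert elk -> sets bits 5 7 -> bits=001101010
Op 5: query elk -> checks bit5=1, bit7=1 (all 1) -> maybe
Op 6: query ant -> checks bit3=1, bit5=1 (all 1) -> maybe
Op 7: query ant -> checks bit3=1, bit5=1 (all 1) -> maybe
Op 8: insert dog -> sets bits 5 6 -> bits=001101110
Query results in order: no maybe maybe maybe

Answer: no maybe maybe maybe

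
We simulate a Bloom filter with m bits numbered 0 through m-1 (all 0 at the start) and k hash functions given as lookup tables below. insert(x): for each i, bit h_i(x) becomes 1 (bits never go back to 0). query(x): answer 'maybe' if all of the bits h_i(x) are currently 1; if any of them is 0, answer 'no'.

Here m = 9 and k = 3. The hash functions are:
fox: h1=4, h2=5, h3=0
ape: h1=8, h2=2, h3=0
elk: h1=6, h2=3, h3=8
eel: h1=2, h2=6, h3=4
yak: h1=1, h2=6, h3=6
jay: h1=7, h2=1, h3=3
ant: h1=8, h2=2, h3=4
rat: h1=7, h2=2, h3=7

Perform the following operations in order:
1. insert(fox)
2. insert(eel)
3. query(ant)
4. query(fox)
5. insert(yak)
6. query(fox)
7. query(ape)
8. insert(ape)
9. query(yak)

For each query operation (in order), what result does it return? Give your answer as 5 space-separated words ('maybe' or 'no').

Start: bits=000000000
Op 1: insert fox -> sets bits 0 4 5 -> bits=100011000
Op 2: insert eel -> sets bits 2 4 6 -> bits=101011100
Op 3: query ant -> checks bit2=1, bit4=1, bit8=0 (has a 0) -> no
Op 4: query fox -> checks bit0=1, bit4=1, bit5=1 (all 1) -> maybe
Op 5: insert yak -> sets bits 1 6 -> bits=111011100
Op 6: query fox -> checks bit0=1, bit4=1, bit5=1 (all 1) -> maybe
Op 7: query ape -> checks bit0=1, bit2=1, bit8=0 (has a 0) -> no
Op 8: insert ape -> sets bits 0 2 8 -> bits=111011101
Op 9: query yak -> checks bit1=1, bit6=1 (all 1) -> maybe
Query results in order: no maybe maybe no maybe

Answer: no maybe maybe no maybe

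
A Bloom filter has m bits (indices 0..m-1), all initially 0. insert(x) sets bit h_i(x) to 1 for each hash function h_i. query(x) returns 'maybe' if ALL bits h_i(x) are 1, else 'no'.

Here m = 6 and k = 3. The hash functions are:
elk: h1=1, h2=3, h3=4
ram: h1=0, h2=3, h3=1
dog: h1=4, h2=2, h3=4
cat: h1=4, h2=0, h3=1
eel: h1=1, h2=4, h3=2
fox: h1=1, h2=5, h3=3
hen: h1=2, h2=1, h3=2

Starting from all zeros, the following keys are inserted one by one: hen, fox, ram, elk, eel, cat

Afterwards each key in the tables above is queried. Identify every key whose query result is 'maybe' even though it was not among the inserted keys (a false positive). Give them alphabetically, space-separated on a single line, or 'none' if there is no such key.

Answer: dog

Derivation:
Start: bits=000000
After insert 'hen': sets bits 1 2 -> bits=011000
After insert 'fox': sets bits 1 3 5 -> bits=011101
After insert 'ram': sets bits 0 1 3 -> bits=111101
After insert 'elk': sets bits 1 3 4 -> bits=111111
After insert 'eel': sets bits 1 2 4 -> bits=111111
After insert 'cat': sets bits 0 1 4 -> bits=111111
Not inserted: dog — query each against bits=111111:
query dog: checks bit2=1, bit4=1 (all 1) -> maybe => FALSE POSITIVE
False positives (alphabetical): dog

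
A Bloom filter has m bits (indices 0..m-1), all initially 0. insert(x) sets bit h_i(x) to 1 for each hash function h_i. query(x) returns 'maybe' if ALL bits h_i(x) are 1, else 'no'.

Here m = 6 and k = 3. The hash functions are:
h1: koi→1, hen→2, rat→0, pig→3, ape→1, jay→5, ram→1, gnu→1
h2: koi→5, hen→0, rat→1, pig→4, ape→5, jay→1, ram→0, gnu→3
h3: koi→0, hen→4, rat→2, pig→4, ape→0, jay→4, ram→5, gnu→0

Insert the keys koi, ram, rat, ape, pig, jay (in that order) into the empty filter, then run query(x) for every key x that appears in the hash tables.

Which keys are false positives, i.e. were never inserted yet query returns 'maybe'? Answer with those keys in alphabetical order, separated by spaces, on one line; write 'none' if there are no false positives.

Answer: gnu hen

Derivation:
Start: bits=000000
After insert 'koi': sets bits 0 1 5 -> bits=110001
After insert 'ram': sets bits 0 1 5 -> bits=110001
After insert 'rat': sets bits 0 1 2 -> bits=111001
After insert 'ape': sets bits 0 1 5 -> bits=111001
After insert 'pig': sets bits 3 4 -> bits=111111
After insert 'jay': sets bits 1 4 5 -> bits=111111
Not inserted: gnu hen — query each against bits=111111:
query gnu: checks bit0=1, bit1=1, bit3=1 (all 1) -> maybe => FALSE POSITIVE
query hen: checks bit0=1, bit2=1, bit4=1 (all 1) -> maybe => FALSE POSITIVE
False positives (alphabetical): gnu hen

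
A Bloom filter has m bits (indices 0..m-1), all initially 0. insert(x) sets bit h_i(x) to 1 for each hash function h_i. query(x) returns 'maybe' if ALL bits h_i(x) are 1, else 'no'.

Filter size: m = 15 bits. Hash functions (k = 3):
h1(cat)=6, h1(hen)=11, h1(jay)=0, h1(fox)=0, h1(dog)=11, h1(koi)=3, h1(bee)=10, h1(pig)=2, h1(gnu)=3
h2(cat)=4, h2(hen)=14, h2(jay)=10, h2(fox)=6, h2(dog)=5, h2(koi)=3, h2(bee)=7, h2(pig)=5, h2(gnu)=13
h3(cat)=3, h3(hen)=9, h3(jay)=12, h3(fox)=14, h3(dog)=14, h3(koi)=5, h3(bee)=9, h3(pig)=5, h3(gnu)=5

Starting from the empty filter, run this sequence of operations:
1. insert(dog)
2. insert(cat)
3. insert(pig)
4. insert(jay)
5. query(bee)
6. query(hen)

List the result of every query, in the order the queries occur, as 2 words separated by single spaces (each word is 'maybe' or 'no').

Answer: no no

Derivation:
Start: bits=000000000000000
Op 1: insert dog -> sets bits 5 11 14 -> bits=000001000001001
Op 2: insert cat -> sets bits 3 4 6 -> bits=000111100001001
Op 3: insert pig -> sets bits 2 5 -> bits=001111100001001
Op 4: insert jay -> sets bits 0 10 12 -> bits=101111100011101
Op 5: query bee -> checks bit7=0, bit9=0, bit10=1 (has a 0) -> no
Op 6: query hen -> checks bit9=0, bit11=1, bit14=1 (has a 0) -> no
Query results in order: no no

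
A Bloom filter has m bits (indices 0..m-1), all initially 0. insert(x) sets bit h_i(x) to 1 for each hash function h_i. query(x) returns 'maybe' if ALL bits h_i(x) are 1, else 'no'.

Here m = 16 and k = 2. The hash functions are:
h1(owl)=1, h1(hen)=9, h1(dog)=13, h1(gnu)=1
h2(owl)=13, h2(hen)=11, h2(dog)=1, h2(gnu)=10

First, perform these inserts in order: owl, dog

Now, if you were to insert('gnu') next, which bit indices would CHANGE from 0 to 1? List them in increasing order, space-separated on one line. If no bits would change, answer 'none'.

Start: bits=0000000000000000
After insert 'owl': sets bits 1 13 -> bits=0100000000000100
After insert 'dog': sets bits 1 13 -> bits=0100000000000100
insert 'gnu' would touch bits 1 10; currently bit1=1, bit10=0
Bits that are 0 among those (would change 0->1): 10

Answer: 10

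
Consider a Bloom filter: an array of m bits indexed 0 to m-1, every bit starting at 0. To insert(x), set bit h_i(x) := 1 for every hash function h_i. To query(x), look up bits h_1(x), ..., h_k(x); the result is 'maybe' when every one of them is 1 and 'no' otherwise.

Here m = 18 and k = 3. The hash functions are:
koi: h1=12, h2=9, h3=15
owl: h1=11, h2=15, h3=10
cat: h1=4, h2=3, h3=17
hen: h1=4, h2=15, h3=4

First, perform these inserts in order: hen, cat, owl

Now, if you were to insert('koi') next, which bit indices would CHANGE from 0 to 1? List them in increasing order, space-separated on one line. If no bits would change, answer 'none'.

Start: bits=000000000000000000
After insert 'hen': sets bits 4 15 -> bits=000010000000000100
After insert 'cat': sets bits 3 4 17 -> bits=000110000000000101
After insert 'owl': sets bits 10 11 15 -> bits=000110000011000101
insert 'koi' would touch bits 9 12 15; currently bit9=0, bit12=0, bit15=1
Bits that are 0 among those (would change 0->1): 9 12

Answer: 9 12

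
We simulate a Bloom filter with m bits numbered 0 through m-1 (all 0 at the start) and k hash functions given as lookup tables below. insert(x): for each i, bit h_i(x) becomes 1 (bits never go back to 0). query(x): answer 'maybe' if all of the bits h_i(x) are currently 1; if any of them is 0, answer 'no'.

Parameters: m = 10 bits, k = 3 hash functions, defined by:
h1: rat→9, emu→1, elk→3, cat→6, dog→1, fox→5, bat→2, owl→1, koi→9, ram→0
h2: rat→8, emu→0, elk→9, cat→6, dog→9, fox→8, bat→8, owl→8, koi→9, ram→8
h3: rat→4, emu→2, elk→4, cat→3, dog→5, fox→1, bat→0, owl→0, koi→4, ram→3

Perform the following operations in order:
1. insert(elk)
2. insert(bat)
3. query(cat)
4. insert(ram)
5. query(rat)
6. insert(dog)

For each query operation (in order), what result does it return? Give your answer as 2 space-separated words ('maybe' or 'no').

Answer: no maybe

Derivation:
Start: bits=0000000000
Op 1: insert elk -> sets bits 3 4 9 -> bits=0001100001
Op 2: insert bat -> sets bits 0 2 8 -> bits=1011100011
Op 3: query cat -> checks bit3=1, bit6=0 (has a 0) -> no
Op 4: insert ram -> sets bits 0 3 8 -> bits=1011100011
Op 5: query rat -> checks bit4=1, bit8=1, bit9=1 (all 1) -> maybe
Op 6: insert dog -> sets bits 1 5 9 -> bits=1111110011
Query results in order: no maybe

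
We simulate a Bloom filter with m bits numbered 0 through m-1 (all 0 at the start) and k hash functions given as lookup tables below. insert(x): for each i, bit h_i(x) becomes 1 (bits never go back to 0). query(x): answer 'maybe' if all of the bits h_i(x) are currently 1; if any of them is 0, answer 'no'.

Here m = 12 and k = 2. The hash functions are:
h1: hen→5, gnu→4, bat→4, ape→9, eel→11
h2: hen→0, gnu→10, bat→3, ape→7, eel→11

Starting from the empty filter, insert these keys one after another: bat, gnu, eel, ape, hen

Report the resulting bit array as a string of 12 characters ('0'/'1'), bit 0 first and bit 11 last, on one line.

Start: bits=000000000000
After insert 'bat': sets bits 3 4 -> bits=000110000000
After insert 'gnu': sets bits 4 10 -> bits=000110000010
After insert 'eel': sets bits 11 -> bits=000110000011
After insert 'ape': sets bits 7 9 -> bits=000110010111
After insert 'hen': sets bits 0 5 -> bits=100111010111

Answer: 100111010111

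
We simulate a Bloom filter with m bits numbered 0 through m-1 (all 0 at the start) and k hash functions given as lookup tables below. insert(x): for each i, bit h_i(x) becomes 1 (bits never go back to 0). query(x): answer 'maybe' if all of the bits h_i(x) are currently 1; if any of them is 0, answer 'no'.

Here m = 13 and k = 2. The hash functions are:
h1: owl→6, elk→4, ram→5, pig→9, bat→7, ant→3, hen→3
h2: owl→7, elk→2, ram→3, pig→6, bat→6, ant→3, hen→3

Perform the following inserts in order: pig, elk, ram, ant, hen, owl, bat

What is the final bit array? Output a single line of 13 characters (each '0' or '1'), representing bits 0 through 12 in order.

Answer: 0011111101000

Derivation:
Start: bits=0000000000000
After insert 'pig': sets bits 6 9 -> bits=0000001001000
After insert 'elk': sets bits 2 4 -> bits=0010101001000
After insert 'ram': sets bits 3 5 -> bits=0011111001000
After insert 'ant': sets bits 3 -> bits=0011111001000
After insert 'hen': sets bits 3 -> bits=0011111001000
After insert 'owl': sets bits 6 7 -> bits=0011111101000
After insert 'bat': sets bits 6 7 -> bits=0011111101000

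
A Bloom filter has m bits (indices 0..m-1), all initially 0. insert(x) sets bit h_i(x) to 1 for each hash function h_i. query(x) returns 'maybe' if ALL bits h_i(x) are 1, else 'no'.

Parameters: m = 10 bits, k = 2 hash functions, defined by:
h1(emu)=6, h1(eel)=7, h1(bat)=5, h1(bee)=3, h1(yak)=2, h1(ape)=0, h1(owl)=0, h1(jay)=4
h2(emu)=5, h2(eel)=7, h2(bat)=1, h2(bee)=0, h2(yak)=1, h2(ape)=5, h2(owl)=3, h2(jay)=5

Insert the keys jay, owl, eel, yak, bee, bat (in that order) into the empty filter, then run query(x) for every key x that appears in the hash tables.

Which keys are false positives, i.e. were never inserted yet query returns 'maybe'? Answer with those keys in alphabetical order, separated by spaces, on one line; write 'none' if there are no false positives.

Start: bits=0000000000
After insert 'jay': sets bits 4 5 -> bits=0000110000
After insert 'owl': sets bits 0 3 -> bits=1001110000
After insert 'eel': sets bits 7 -> bits=1001110100
After insert 'yak': sets bits 1 2 -> bits=1111110100
After insert 'bee': sets bits 0 3 -> bits=1111110100
After insert 'bat': sets bits 1 5 -> bits=1111110100
Not inserted: ape emu — query each against bits=1111110100:
query ape: checks bit0=1, bit5=1 (all 1) -> maybe => FALSE POSITIVE
query emu: checks bit5=1, bit6=0 (has a 0) -> no => not a false positive
False positives (alphabetical): ape

Answer: ape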